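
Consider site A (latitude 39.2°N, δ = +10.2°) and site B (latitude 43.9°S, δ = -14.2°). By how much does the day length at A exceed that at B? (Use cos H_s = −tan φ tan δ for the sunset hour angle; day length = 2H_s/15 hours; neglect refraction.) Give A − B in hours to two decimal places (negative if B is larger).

A: H_s = arccos(−tan 39.2° · tan 10.2°) = 98.44°, so 2H_s/15 = 13.1253 h.
B: H_s = arccos(−tan -43.9° · tan -14.2°) = 104.09°, so 2H_s/15 = 13.8787 h.
A − B = 13.1253 − 13.8787 = -0.7534 h.

-0.75 h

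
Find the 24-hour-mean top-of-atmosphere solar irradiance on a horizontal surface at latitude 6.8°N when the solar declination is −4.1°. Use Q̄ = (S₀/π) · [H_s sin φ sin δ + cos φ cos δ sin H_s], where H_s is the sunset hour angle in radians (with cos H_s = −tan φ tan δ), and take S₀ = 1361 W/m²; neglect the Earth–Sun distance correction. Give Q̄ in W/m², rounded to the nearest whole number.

423 W/m²

cos H_s = −tan(6.8°) · tan(-4.1°) = 0.0085, so H_s = arccos(0.0085) = 89.51°. In radians, H_s = 1.5622.
H_s sin φ sin δ = 1.5622 × 0.1184 × -0.0715 = -0.0132.
cos φ cos δ sin H_s = 0.9930 × 0.9974 × 1.0000 = 0.9904.
Q̄ = (1361/π) × (-0.0132 + 0.9904) = 433.22 × 0.9772 = 423.34 W/m².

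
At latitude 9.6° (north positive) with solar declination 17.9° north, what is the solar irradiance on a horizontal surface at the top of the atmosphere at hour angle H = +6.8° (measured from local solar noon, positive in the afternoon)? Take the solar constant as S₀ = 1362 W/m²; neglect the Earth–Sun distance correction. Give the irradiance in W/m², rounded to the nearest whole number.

cos θ_z = sin(9.6°) sin(17.9°) + cos(9.6°) cos(17.9°) cos(6.80°) = 0.0513 + 0.9317 = 0.9830.
Top-of-atmosphere irradiance = S₀ cos θ_z = 1362 × 0.9830 = 1338.85 W/m².

1339 W/m²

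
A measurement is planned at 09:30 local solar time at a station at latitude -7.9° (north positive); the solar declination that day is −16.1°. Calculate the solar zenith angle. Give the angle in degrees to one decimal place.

Hour angle H = 15° × (9.5 − 12) = -37.50°.
cos θ_z = sin φ sin δ + cos φ cos δ cos H = (-0.1374)(-0.2773) + (0.9905)(0.9608)(0.7934) = 0.7932.
θ_z = arccos(0.7932) = 37.51°.

37.5°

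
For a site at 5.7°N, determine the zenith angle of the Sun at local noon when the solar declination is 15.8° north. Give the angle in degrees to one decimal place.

10.1°

At local solar noon the hour angle is zero, so the zenith angle is |φ − δ| = |5.7° − (15.8°)| = 10.1°.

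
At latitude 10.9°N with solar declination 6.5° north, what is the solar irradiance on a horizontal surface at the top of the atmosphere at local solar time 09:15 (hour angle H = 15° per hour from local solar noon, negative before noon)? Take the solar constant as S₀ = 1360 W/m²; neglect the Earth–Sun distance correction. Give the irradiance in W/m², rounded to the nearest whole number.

1027 W/m²

Hour angle H = 15° × (9.25 − 12) = -41.25°.
With φ = 10.9°, δ = 6.5°, H = -41.25°: sin φ sin δ = 0.0214, cos φ cos δ cos H = 0.7335, so cos θ_z = 0.7549.
Top-of-atmosphere irradiance = S₀ cos θ_z = 1360 × 0.7549 = 1026.66 W/m².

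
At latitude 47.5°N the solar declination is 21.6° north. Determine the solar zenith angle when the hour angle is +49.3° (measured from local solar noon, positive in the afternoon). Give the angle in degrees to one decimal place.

47.1°

cos θ_z = sin φ sin δ + cos φ cos δ cos H = (0.7373)(0.3681) + (0.6756)(0.9298)(0.6521) = 0.6810.
θ_z = arccos(0.6810) = 47.08°.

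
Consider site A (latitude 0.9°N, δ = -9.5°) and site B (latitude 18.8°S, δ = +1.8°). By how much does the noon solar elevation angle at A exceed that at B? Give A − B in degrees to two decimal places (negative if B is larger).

+10.20°

A: 90° − |0.9 − (-9.5)| = 79.60°.
B: 90° − |-18.8 − (1.8)| = 69.40°.
A − B = 79.60 − 69.40 = 10.20°.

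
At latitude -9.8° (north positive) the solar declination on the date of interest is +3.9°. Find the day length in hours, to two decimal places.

cos H_s = −tan(-9.8°) · tan(3.9°) = 0.0118, so H_s = arccos(0.0118) = 89.32°.
Day length = 2 H_s / 15° h⁻¹ = 178.64° / 15 = 11.909 h.

11.91 hours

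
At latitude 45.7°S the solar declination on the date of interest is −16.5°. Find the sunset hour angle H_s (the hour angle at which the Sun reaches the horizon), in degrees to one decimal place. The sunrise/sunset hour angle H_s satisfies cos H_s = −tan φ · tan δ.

−tan φ tan δ = −(-1.0247)(-0.2962) = -0.3035; H_s = arccos(-0.3035) = 107.67°.

107.7°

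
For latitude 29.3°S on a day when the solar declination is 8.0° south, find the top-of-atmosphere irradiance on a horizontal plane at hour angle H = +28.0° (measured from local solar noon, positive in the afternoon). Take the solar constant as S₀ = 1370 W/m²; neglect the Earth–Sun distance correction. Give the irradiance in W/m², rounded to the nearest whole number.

cos θ_z = sin(-29.3°) sin(-8.0°) + cos(-29.3°) cos(-8.0°) cos(28.00°) = 0.0681 + 0.7625 = 0.8306.
Top-of-atmosphere irradiance = S₀ cos θ_z = 1370 × 0.8306 = 1137.92 W/m².

1138 W/m²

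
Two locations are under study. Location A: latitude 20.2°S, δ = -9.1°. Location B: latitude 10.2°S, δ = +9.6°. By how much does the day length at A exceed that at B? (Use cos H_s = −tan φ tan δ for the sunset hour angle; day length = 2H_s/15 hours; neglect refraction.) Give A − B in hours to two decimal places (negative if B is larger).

A: H_s = arccos(−tan -20.2° · tan -9.1°) = 93.38°, so 2H_s/15 = 12.4507 h.
B: H_s = arccos(−tan -10.2° · tan 9.6°) = 88.26°, so 2H_s/15 = 11.7680 h.
A − B = 12.4507 − 11.7680 = 0.6827 h.

+0.68 h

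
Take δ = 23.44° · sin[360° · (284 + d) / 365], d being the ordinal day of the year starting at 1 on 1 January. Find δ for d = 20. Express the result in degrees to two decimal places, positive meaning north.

360 × (284 + 20) / 365 = 299.836°; sin(299.836°) = -0.8675.
δ = 23.44 × -0.8675 = -20.334° ≈ -20.33°.

-20.33°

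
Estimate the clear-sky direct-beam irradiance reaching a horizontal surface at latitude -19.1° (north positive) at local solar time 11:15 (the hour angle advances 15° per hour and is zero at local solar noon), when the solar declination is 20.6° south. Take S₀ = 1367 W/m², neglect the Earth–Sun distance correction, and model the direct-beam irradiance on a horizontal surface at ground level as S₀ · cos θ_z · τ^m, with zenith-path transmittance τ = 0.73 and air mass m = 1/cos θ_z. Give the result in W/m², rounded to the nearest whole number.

975 W/m²

Hour angle H = 15° × (11.25 − 12) = -11.25°.
cos θ_z = sin(-19.1°) sin(-20.6°) + cos(-19.1°) cos(-20.6°) cos(-11.25°) = 0.1151 + 0.8675 = 0.9826.
Air mass m = 1/cos θ_z = 1/0.9826 = 1.018; τ^m = 0.73^1.018 = 0.7259.
Surface direct beam = 1367 × 0.9826 × 0.7259 = 975.04 W/m².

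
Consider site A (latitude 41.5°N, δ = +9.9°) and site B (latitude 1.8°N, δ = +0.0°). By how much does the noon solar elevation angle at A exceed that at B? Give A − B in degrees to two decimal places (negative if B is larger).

-29.80°

A: 90° − |41.5 − (9.9)| = 58.40°.
B: 90° − |1.8 − (0.0)| = 88.20°.
A − B = 58.40 − 88.20 = -29.80°.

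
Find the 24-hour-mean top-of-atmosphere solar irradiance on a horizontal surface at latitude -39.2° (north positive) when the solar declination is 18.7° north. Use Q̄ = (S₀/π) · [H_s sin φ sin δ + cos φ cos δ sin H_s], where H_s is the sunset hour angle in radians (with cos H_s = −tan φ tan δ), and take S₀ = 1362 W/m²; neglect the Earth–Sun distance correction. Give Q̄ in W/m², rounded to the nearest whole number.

The sunset hour angle satisfies cos H_s = −tan φ tan δ = 0.2761, giving H_s = 73.97°. In radians, H_s = 1.2910.
H_s sin φ sin δ = 1.2910 × -0.6320 × 0.3206 = -0.2616.
cos φ cos δ sin H_s = 0.7749 × 0.9472 × 0.9611 = 0.7054.
Q̄ = (1362/π) × (-0.2616 + 0.7054) = 433.54 × 0.4438 = 192.41 W/m².

192 W/m²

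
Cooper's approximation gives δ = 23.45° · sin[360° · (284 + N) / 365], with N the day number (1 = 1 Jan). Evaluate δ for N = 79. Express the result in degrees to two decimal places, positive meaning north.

-0.81°

360 × (284 + 79) / 365 = 358.027°; sin(358.027°) = -0.0344.
δ = 23.45 × -0.0344 = -0.807° ≈ -0.81°.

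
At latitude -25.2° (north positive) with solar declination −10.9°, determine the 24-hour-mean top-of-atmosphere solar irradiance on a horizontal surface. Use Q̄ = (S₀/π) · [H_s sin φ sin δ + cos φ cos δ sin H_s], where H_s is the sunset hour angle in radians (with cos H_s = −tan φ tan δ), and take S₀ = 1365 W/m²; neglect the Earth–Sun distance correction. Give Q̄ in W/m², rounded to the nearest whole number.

443 W/m²

The sunset hour angle satisfies cos H_s = −tan φ tan δ = -0.0906, giving H_s = 95.20°. In radians, H_s = 1.6616.
H_s sin φ sin δ = 1.6616 × -0.4258 × -0.1891 = 0.1338.
cos φ cos δ sin H_s = 0.9048 × 0.9820 × 0.9959 = 0.8849.
Q̄ = (1365/π) × (0.1338 + 0.8849) = 434.49 × 1.0187 = 442.61 W/m².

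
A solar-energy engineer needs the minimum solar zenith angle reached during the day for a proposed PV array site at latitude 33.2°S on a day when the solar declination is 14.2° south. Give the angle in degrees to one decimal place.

19.0°

At local solar noon the hour angle is zero, so the zenith angle is |φ − δ| = |-33.2° − (-14.2°)| = 19.0°.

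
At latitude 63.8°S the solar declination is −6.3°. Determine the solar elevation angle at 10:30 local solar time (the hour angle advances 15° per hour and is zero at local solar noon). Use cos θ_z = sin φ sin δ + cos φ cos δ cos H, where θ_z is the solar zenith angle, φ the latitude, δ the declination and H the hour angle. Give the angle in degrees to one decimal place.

30.3°

Hour angle H = 15° × (10.5 − 12) = -22.50°.
cos θ_z = sin(-63.8°) sin(-6.3°) + cos(-63.8°) cos(-6.3°) cos(-22.50°) = 0.0985 + 0.4054 = 0.5039.
θ_z = arccos(0.5039) = 59.74°, so the elevation is 90° − 59.74° = 30.26°.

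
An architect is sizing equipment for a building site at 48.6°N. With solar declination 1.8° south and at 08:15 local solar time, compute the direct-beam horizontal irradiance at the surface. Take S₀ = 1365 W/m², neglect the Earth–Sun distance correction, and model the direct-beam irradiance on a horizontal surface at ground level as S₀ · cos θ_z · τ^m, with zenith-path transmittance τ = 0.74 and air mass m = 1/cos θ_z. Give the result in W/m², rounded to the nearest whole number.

Hour angle H = 15° × (8.25 − 12) = -56.25°.
cos θ_z = sin φ sin δ + cos φ cos δ cos H = (0.7501)(-0.0314) + (0.6613)(0.9995)(0.5556) = 0.3437.
Air mass m = 1/cos θ_z = 1/0.3437 = 2.910; τ^m = 0.74^2.910 = 0.4164.
Surface direct beam = 1365 × 0.3437 × 0.4164 = 195.35 W/m².

195 W/m²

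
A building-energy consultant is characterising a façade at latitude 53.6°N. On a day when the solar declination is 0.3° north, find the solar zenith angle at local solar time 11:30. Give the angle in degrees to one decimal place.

53.7°

Hour angle H = 15° × (11.5 − 12) = -7.50°.
cos θ_z = sin(53.6°) sin(0.3°) + cos(53.6°) cos(0.3°) cos(-7.50°) = 0.0042 + 0.5883 = 0.5925.
θ_z = arccos(0.5925) = 53.67°.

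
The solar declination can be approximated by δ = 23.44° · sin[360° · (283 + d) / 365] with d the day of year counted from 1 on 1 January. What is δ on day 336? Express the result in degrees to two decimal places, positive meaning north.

360 × (283 + 336) / 365 = 610.521°; sin(610.521°) = -0.9428.
δ = 23.44 × -0.9428 = -22.099° ≈ -22.10°.

-22.10°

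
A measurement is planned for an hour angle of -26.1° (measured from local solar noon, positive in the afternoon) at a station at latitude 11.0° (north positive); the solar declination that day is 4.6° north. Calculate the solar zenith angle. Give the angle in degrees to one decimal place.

cos θ_z = sin(11.0°) sin(4.6°) + cos(11.0°) cos(4.6°) cos(-26.10°) = 0.0153 + 0.8787 = 0.8940.
θ_z = arccos(0.8940) = 26.62°.

26.6°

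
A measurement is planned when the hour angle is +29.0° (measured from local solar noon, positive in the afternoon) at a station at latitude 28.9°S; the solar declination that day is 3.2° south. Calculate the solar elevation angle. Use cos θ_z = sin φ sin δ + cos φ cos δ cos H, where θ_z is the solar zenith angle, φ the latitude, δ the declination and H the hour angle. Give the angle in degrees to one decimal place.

52.3°

cos θ_z = sin φ sin δ + cos φ cos δ cos H = (-0.4833)(-0.0558) + (0.8755)(0.9984)(0.8746) = 0.7915.
θ_z = arccos(0.7915) = 37.67°, so the elevation is 90° − 37.67° = 52.33°.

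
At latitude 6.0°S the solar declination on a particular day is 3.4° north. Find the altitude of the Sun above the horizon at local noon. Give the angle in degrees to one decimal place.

At local solar noon the hour angle is zero, so the elevation is 90° − |φ − δ| = 90° − |-6.0° − (3.4°)| = 90° − 9.4° = 80.6°.

80.6°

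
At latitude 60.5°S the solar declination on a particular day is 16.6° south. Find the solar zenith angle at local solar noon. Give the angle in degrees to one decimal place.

43.9°

At local solar noon the hour angle is zero, so the zenith angle is |φ − δ| = |-60.5° − (-16.6°)| = 43.9°.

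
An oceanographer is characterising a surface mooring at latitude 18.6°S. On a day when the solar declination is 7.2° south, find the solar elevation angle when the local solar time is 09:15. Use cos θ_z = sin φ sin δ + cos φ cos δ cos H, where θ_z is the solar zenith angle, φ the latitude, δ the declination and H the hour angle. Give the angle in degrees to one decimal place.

48.3°

Hour angle H = 15° × (9.25 − 12) = -41.25°.
cos θ_z = sin(-18.6°) sin(-7.2°) + cos(-18.6°) cos(-7.2°) cos(-41.25°) = 0.0400 + 0.7070 = 0.7470.
θ_z = arccos(0.7470) = 41.67°, so the elevation is 90° − 41.67° = 48.33°.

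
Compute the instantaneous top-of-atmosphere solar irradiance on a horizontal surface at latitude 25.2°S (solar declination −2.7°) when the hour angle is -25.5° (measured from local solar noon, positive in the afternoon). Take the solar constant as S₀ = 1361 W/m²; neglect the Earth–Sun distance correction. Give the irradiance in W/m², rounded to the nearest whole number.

With φ = -25.2°, δ = -2.7°, H = -25.50°: sin φ sin δ = 0.0201, cos φ cos δ cos H = 0.8158, so cos θ_z = 0.8359.
Top-of-atmosphere irradiance = S₀ cos θ_z = 1361 × 0.8359 = 1137.66 W/m².

1138 W/m²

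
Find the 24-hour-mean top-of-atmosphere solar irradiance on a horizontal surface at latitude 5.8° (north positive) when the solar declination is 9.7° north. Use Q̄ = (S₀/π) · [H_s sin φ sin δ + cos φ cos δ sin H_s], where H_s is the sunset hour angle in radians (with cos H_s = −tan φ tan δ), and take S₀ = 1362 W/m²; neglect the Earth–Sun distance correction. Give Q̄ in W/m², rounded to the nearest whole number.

The sunset hour angle satisfies cos H_s = −tan φ tan δ = -0.0174, giving H_s = 91.00°. In radians, H_s = 1.5882.
H_s sin φ sin δ = 1.5882 × 0.1011 × 0.1685 = 0.0271.
cos φ cos δ sin H_s = 0.9949 × 0.9857 × 0.9998 = 0.9805.
Q̄ = (1362/π) × (0.0271 + 0.9805) = 433.54 × 1.0076 = 436.83 W/m².

437 W/m²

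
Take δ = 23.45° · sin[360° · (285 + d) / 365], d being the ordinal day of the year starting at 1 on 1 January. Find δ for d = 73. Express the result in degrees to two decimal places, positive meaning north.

360 × (285 + 73) / 365 = 353.096°; sin(353.096°) = -0.1202.
δ = 23.45 × -0.1202 = -2.819° ≈ -2.82°.

-2.82°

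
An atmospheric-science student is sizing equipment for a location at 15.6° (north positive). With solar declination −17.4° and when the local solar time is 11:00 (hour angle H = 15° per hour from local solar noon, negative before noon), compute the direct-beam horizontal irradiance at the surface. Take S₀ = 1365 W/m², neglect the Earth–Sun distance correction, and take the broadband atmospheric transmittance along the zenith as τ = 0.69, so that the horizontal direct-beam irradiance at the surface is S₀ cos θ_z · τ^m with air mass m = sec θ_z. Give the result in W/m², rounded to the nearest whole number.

Hour angle H = 15° × (11 − 12) = -15.00°.
cos θ_z = sin(15.6°) sin(-17.4°) + cos(15.6°) cos(-17.4°) cos(-15.00°) = -0.0804 + 0.8878 = 0.8074.
Air mass m = 1/cos θ_z = 1/0.8074 = 1.239; τ^m = 0.69^1.239 = 0.6314.
Surface direct beam = 1365 × 0.8074 × 0.6314 = 695.87 W/m².

696 W/m²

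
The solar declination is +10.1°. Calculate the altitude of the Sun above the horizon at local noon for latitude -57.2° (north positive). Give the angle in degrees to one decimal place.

At local solar noon the hour angle is zero, so the elevation is 90° − |φ − δ| = 90° − |-57.2° − (10.1°)| = 90° − 67.3° = 22.7°.

22.7°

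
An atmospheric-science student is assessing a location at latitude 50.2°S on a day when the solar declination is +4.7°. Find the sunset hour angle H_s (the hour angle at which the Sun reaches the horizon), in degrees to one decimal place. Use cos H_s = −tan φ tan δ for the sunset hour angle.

−tan φ tan δ = −(-1.2002)(0.0822) = 0.0987; H_s = arccos(0.0987) = 84.34°.

84.3°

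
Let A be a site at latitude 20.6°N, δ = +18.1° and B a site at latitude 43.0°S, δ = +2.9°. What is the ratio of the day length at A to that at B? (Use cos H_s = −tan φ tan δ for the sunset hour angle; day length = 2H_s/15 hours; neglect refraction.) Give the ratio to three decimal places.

A: H_s = arccos(−tan 20.6° · tan 18.1°) = 97.06°, so 2H_s/15 = 12.9413 h.
B: H_s = arccos(−tan -43.0° · tan 2.9°) = 87.29°, so 2H_s/15 = 11.6387 h.
Ratio A/B = 12.9413 / 11.6387 = 1.1119.

1.112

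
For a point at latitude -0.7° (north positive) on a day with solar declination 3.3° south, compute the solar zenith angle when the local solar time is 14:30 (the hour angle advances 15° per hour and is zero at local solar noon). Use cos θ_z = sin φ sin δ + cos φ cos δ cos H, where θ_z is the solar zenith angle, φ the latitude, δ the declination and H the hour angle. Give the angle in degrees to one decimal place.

37.6°

Hour angle H = 15° × (14.5 − 12) = 37.50°.
With φ = -0.7°, δ = -3.3°, H = 37.50°: sin φ sin δ = 0.0007, cos φ cos δ cos H = 0.7920, so cos θ_z = 0.7927.
θ_z = arccos(0.7927) = 37.56°.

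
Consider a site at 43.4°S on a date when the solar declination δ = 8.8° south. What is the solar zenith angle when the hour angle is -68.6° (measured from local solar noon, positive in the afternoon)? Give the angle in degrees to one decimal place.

cos θ_z = sin(-43.4°) sin(-8.8°) + cos(-43.4°) cos(-8.8°) cos(-68.60°) = 0.1051 + 0.2620 = 0.3671.
θ_z = arccos(0.3671) = 68.46°.

68.5°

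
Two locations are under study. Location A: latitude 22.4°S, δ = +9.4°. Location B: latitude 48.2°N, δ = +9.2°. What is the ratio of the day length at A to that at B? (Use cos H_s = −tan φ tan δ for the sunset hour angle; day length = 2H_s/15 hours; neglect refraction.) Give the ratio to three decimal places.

A: H_s = arccos(−tan -22.4° · tan 9.4°) = 86.09°, so 2H_s/15 = 11.4787 h.
B: H_s = arccos(−tan 48.2° · tan 9.2°) = 100.44°, so 2H_s/15 = 13.3920 h.
Ratio A/B = 11.4787 / 13.3920 = 0.8571.

0.857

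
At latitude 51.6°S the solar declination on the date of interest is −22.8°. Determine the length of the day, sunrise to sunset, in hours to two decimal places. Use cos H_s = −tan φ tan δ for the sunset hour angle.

16.27 hours

−tan φ tan δ = −(-1.2617)(-0.4204) = -0.5304; H_s = arccos(-0.5304) = 122.03°.
Day length = 2 H_s / 15° h⁻¹ = 244.06° / 15 = 16.271 h.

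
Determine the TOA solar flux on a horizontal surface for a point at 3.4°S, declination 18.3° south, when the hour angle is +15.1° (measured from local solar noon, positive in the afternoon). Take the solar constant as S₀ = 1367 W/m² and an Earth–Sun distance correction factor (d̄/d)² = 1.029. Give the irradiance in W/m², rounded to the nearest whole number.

With φ = -3.4°, δ = -18.3°, H = 15.10°: sin φ sin δ = 0.0186, cos φ cos δ cos H = 0.9150, so cos θ_z = 0.9336.
Top-of-atmosphere irradiance = S₀ (d̄/d)² cos θ_z = 1367 × 1.029 × 0.9336 = 1313.24 W/m².

1313 W/m²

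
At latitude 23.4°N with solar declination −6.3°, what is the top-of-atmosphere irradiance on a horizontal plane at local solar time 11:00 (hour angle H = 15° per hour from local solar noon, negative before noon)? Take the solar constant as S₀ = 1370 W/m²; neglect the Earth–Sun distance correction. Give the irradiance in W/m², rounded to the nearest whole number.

Hour angle H = 15° × (11 − 12) = -15.00°.
With φ = 23.4°, δ = -6.3°, H = -15.00°: sin φ sin δ = -0.0436, cos φ cos δ cos H = 0.8811, so cos θ_z = 0.8375.
Top-of-atmosphere irradiance = S₀ cos θ_z = 1370 × 0.8375 = 1147.38 W/m².

1147 W/m²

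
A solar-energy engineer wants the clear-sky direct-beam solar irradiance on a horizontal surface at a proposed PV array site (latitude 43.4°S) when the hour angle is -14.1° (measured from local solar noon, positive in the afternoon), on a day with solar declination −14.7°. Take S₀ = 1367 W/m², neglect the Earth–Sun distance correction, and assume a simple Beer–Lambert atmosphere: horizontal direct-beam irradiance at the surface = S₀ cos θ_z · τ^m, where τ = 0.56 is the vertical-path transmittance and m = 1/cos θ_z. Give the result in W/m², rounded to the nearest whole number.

With φ = -43.4°, δ = -14.7°, H = -14.10°: sin φ sin δ = 0.1744, cos φ cos δ cos H = 0.6816, so cos θ_z = 0.8560.
Air mass m = 1/cos θ_z = 1/0.8560 = 1.168; τ^m = 0.56^1.168 = 0.5080.
Surface direct beam = 1367 × 0.8560 × 0.5080 = 594.44 W/m².

594 W/m²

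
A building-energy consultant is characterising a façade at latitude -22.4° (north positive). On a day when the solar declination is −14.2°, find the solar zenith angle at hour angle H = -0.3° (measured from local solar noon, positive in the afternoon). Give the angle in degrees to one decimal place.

With φ = -22.4°, δ = -14.2°, H = -0.30°: sin φ sin δ = 0.0935, cos φ cos δ cos H = 0.8963, so cos θ_z = 0.9898.
θ_z = arccos(0.9898) = 8.19°.

8.2°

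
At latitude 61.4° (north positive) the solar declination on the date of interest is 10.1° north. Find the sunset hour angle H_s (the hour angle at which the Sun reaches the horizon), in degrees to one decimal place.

109.1°

cos H_s = −tan(61.4°) · tan(10.1°) = -0.3267, so H_s = arccos(-0.3267) = 109.07°.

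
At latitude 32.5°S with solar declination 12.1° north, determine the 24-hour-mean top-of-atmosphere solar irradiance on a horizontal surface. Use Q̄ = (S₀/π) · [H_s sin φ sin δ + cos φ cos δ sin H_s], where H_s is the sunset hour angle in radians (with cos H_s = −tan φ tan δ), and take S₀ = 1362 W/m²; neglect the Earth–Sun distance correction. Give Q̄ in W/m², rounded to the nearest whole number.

284 W/m²

The sunset hour angle satisfies cos H_s = −tan φ tan δ = 0.1366, giving H_s = 82.15°. In radians, H_s = 1.4338.
H_s sin φ sin δ = 1.4338 × -0.5373 × 0.2096 = -0.1615.
cos φ cos δ sin H_s = 0.8434 × 0.9778 × 0.9906 = 0.8169.
Q̄ = (1362/π) × (-0.1615 + 0.8169) = 433.54 × 0.6554 = 284.14 W/m².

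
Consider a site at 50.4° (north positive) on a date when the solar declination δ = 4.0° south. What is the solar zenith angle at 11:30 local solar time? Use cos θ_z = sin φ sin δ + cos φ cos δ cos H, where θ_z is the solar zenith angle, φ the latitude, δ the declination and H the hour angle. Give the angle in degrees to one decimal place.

54.8°

Hour angle H = 15° × (11.5 − 12) = -7.50°.
cos θ_z = sin φ sin δ + cos φ cos δ cos H = (0.7705)(-0.0698) + (0.6374)(0.9976)(0.9914) = 0.5766.
θ_z = arccos(0.5766) = 54.79°.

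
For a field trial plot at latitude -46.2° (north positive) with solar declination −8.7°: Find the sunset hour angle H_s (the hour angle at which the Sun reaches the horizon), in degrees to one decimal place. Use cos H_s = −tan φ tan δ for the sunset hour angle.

cos H_s = −tan(-46.2°) · tan(-8.7°) = -0.1596, so H_s = arccos(-0.1596) = 99.18°.

99.2°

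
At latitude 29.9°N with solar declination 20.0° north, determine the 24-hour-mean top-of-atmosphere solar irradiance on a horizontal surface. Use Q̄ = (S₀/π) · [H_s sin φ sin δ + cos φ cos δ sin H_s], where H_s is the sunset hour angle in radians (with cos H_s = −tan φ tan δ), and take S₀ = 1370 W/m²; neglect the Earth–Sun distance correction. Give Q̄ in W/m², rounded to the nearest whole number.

480 W/m²

The sunset hour angle satisfies cos H_s = −tan φ tan δ = -0.2093, giving H_s = 102.08°. In radians, H_s = 1.7816.
H_s sin φ sin δ = 1.7816 × 0.4985 × 0.3420 = 0.3037.
cos φ cos δ sin H_s = 0.8669 × 0.9397 × 0.9779 = 0.7966.
Q̄ = (1370/π) × (0.3037 + 0.7966) = 436.08 × 1.1003 = 479.82 W/m².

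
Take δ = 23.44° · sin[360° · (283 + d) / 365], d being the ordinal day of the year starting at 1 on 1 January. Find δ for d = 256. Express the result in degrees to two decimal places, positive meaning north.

+3.42°

360 × (283 + 256) / 365 = 531.616°; sin(531.616°) = 0.1458.
δ = 23.44 × 0.1458 = 3.418° ≈ +3.42°.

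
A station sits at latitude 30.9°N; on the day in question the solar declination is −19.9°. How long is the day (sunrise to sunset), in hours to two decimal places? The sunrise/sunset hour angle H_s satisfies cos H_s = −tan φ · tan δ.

The sunset hour angle satisfies cos H_s = −tan φ tan δ = 0.2166, giving H_s = 77.49°.
Day length = 2 H_s / 15° h⁻¹ = 154.98° / 15 = 10.332 h.

10.33 hours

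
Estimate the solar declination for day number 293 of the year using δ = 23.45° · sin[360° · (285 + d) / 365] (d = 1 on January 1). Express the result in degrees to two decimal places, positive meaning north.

-11.75°

360 × (285 + 293) / 365 = 570.082°; sin(570.082°) = -0.5012.
δ = 23.45 × -0.5012 = -11.753° ≈ -11.75°.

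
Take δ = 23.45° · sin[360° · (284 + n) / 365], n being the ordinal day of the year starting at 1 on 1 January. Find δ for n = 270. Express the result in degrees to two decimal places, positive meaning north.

-2.62°

360 × (284 + 270) / 365 = 546.411°; sin(546.411°) = -0.1117.
δ = 23.45 × -0.1117 = -2.619° ≈ -2.62°.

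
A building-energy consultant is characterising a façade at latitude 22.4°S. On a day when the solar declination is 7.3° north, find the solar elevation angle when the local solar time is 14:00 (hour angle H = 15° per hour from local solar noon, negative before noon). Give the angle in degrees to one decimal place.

Hour angle H = 15° × (14 − 12) = 30.00°.
cos θ_z = sin(-22.4°) sin(7.3°) + cos(-22.4°) cos(7.3°) cos(30.00°) = -0.0484 + 0.7942 = 0.7458.
θ_z = arccos(0.7458) = 41.77°, so the elevation is 90° − 41.77° = 48.23°.

48.2°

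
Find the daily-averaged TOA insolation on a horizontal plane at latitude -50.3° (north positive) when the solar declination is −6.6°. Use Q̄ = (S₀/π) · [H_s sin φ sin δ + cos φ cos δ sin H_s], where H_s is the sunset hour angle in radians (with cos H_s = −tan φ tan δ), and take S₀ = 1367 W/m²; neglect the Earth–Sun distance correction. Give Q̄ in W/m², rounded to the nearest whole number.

−tan φ tan δ = −(-1.2045)(-0.1157) = -0.1394; H_s = arccos(-0.1394) = 98.01°. In radians, H_s = 1.7106.
H_s sin φ sin δ = 1.7106 × -0.7694 × -0.1149 = 0.1512.
cos φ cos δ sin H_s = 0.6388 × 0.9934 × 0.9902 = 0.6284.
Q̄ = (1367/π) × (0.1512 + 0.6284) = 435.13 × 0.7796 = 339.23 W/m².

339 W/m²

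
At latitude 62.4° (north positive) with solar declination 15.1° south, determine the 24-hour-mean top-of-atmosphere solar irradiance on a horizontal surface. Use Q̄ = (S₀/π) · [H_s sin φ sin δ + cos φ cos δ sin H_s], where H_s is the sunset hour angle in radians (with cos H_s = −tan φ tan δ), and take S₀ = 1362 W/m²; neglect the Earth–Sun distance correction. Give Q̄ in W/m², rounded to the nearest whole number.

63 W/m²

cos H_s = −tan(62.4°) · tan(-15.1°) = 0.5161, so H_s = arccos(0.5161) = 58.93°. In radians, H_s = 1.0285.
H_s sin φ sin δ = 1.0285 × 0.8862 × -0.2605 = -0.2374.
cos φ cos δ sin H_s = 0.4633 × 0.9655 × 0.8565 = 0.3831.
Q̄ = (1362/π) × (-0.2374 + 0.3831) = 433.54 × 0.1457 = 63.17 W/m².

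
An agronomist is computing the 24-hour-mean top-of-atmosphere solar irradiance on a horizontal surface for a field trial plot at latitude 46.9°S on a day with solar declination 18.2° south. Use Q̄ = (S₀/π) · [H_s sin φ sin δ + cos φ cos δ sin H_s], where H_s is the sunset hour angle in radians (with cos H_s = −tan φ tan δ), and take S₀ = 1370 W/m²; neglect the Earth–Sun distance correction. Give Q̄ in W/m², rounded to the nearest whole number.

−tan φ tan δ = −(-1.0686)(-0.3288) = -0.3514; H_s = arccos(-0.3514) = 110.57°. In radians, H_s = 1.9298.
H_s sin φ sin δ = 1.9298 × -0.7302 × -0.3123 = 0.4401.
cos φ cos δ sin H_s = 0.6833 × 0.9500 × 0.9362 = 0.6077.
Q̄ = (1370/π) × (0.4401 + 0.6077) = 436.08 × 1.0478 = 456.92 W/m².

457 W/m²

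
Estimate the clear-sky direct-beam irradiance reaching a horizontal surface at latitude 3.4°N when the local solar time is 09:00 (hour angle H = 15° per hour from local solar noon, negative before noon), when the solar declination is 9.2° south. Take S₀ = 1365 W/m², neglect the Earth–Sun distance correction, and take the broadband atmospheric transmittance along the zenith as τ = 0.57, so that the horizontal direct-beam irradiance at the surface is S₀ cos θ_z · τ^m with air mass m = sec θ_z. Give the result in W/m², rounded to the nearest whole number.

414 W/m²

Hour angle H = 15° × (9 − 12) = -45.00°.
cos θ_z = sin(3.4°) sin(-9.2°) + cos(3.4°) cos(-9.2°) cos(-45.00°) = -0.0095 + 0.6968 = 0.6873.
Air mass m = 1/cos θ_z = 1/0.6873 = 1.455; τ^m = 0.57^1.455 = 0.4414.
Surface direct beam = 1365 × 0.6873 × 0.4414 = 414.11 W/m².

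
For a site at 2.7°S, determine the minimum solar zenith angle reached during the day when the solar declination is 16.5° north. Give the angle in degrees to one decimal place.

19.2°

At local solar noon the hour angle is zero, so the zenith angle is |φ − δ| = |-2.7° − (16.5°)| = 19.2°.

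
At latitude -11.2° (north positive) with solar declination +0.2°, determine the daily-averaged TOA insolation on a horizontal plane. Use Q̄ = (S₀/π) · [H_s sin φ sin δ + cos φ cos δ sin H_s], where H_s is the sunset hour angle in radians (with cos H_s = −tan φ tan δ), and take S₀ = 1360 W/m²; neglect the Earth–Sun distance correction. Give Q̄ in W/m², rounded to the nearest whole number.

424 W/m²

The sunset hour angle satisfies cos H_s = −tan φ tan δ = 0.0007, giving H_s = 89.96°. In radians, H_s = 1.5701.
H_s sin φ sin δ = 1.5701 × -0.1942 × 0.0035 = -0.0011.
cos φ cos δ sin H_s = 0.9810 × 1.0000 × 1.0000 = 0.9810.
Q̄ = (1360/π) × (-0.0011 + 0.9810) = 432.90 × 0.9799 = 424.20 W/m².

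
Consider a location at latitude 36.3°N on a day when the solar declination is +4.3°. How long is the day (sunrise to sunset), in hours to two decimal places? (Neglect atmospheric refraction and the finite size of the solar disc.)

12.42 hours

The sunset hour angle satisfies cos H_s = −tan φ tan δ = -0.0552, giving H_s = 93.16°.
Day length = 2 H_s / 15° h⁻¹ = 186.32° / 15 = 12.421 h.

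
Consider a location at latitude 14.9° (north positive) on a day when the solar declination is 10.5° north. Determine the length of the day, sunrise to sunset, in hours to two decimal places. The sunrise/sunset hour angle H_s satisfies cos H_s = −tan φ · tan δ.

−tan φ tan δ = −(0.2661)(0.1853) = -0.0493; H_s = arccos(-0.0493) = 92.83°.
Day length = 2 H_s / 15° h⁻¹ = 185.66° / 15 = 12.377 h.

12.38 hours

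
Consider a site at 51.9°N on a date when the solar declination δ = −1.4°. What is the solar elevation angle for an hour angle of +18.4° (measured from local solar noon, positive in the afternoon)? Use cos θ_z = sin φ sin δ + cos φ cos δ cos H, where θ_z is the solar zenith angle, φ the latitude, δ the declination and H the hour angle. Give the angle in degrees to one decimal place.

34.5°

With φ = 51.9°, δ = -1.4°, H = 18.40°: sin φ sin δ = -0.0192, cos φ cos δ cos H = 0.5853, so cos θ_z = 0.5661.
θ_z = arccos(0.5661) = 55.52°, so the elevation is 90° − 55.52° = 34.48°.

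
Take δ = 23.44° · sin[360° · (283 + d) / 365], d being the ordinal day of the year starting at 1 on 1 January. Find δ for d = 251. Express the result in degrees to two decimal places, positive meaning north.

+5.40°

360 × (283 + 251) / 365 = 526.685°; sin(526.685°) = 0.2303.
δ = 23.44 × 0.2303 = 5.398° ≈ +5.40°.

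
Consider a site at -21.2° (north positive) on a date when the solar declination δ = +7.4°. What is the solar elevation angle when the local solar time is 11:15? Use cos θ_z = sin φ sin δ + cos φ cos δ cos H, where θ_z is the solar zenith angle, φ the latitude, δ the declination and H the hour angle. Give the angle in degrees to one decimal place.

Hour angle H = 15° × (11.25 − 12) = -11.25°.
With φ = -21.2°, δ = 7.4°, H = -11.25°: sin φ sin δ = -0.0466, cos φ cos δ cos H = 0.9068, so cos θ_z = 0.8602.
θ_z = arccos(0.8602) = 30.66°, so the elevation is 90° − 30.66° = 59.34°.

59.3°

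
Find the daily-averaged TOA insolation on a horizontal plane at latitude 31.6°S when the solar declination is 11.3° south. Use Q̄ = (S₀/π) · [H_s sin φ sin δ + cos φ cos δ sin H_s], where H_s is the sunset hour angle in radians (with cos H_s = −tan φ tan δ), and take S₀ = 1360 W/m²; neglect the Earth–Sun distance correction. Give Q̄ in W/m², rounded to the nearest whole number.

The sunset hour angle satisfies cos H_s = −tan φ tan δ = -0.1229, giving H_s = 97.06°. In radians, H_s = 1.6940.
H_s sin φ sin δ = 1.6940 × -0.5240 × -0.1959 = 0.1739.
cos φ cos δ sin H_s = 0.8517 × 0.9806 × 0.9924 = 0.8288.
Q̄ = (1360/π) × (0.1739 + 0.8288) = 432.90 × 1.0027 = 434.07 W/m².

434 W/m²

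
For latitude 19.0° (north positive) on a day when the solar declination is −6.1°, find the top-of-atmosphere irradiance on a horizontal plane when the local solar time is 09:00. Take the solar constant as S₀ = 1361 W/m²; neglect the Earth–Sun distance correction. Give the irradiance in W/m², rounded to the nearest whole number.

858 W/m²

Hour angle H = 15° × (9 − 12) = -45.00°.
cos θ_z = sin(19.0°) sin(-6.1°) + cos(19.0°) cos(-6.1°) cos(-45.00°) = -0.0346 + 0.6648 = 0.6302.
Top-of-atmosphere irradiance = S₀ cos θ_z = 1361 × 0.6302 = 857.70 W/m².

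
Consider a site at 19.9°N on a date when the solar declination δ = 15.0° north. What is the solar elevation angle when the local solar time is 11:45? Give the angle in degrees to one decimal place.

Hour angle H = 15° × (11.75 − 12) = -3.75°.
cos θ_z = sin φ sin δ + cos φ cos δ cos H = (0.3404)(0.2588) + (0.9403)(0.9659)(0.9979) = 0.9944.
θ_z = arccos(0.9944) = 6.07°, so the elevation is 90° − 6.07° = 83.93°.

83.9°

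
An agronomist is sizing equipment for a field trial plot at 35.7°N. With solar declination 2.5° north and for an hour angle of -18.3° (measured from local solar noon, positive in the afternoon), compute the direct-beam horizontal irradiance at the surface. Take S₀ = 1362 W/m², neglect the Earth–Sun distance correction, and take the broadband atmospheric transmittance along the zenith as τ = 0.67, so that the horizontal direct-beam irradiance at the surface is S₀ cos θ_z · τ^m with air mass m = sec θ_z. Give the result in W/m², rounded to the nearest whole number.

cos θ_z = sin φ sin δ + cos φ cos δ cos H = (0.5835)(0.0436) + (0.8121)(0.9990)(0.9494) = 0.7957.
Air mass m = 1/cos θ_z = 1/0.7957 = 1.257; τ^m = 0.67^1.257 = 0.6045.
Surface direct beam = 1362 × 0.7957 × 0.6045 = 655.12 W/m².

655 W/m²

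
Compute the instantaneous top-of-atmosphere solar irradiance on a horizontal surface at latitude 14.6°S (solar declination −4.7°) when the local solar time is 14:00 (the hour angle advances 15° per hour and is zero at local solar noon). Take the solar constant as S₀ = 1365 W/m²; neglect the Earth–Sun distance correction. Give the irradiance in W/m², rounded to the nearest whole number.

1168 W/m²

Hour angle H = 15° × (14 − 12) = 30.00°.
cos θ_z = sin φ sin δ + cos φ cos δ cos H = (-0.2521)(-0.0819) + (0.9677)(0.9966)(0.8660) = 0.8558.
Top-of-atmosphere irradiance = S₀ cos θ_z = 1365 × 0.8558 = 1168.17 W/m².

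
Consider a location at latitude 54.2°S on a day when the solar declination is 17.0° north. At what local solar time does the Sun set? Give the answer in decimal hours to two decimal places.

cos H_s = −tan(-54.2°) · tan(17.0°) = 0.4239, so H_s = arccos(0.4239) = 64.92°.
Sunset is at 12 + H_s/15 = 12 + 4.328 = 16.328 h local solar time.

16.33 h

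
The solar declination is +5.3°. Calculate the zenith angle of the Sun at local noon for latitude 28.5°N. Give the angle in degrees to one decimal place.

At local solar noon the hour angle is zero, so the zenith angle is |φ − δ| = |28.5° − (5.3°)| = 23.2°.

23.2°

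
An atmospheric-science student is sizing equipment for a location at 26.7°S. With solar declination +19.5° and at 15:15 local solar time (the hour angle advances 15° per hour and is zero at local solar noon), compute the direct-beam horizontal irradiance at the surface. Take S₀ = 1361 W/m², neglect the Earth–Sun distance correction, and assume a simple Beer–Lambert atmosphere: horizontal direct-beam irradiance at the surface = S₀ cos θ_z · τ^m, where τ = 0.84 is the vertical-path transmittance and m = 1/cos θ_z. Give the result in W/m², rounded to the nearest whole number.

Hour angle H = 15° × (15.25 − 12) = 48.75°.
cos θ_z = sin φ sin δ + cos φ cos δ cos H = (-0.4493)(0.3338) + (0.8934)(0.9426)(0.6593) = 0.4052.
Air mass m = 1/cos θ_z = 1/0.4052 = 2.468; τ^m = 0.84^2.468 = 0.6503.
Surface direct beam = 1361 × 0.4052 × 0.6503 = 358.63 W/m².

359 W/m²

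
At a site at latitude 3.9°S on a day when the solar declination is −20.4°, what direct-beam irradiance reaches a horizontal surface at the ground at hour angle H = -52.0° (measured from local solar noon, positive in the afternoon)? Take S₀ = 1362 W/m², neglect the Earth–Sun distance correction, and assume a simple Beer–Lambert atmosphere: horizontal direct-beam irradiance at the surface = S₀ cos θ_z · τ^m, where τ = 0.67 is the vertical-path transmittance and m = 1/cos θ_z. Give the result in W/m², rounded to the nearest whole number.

419 W/m²

cos θ_z = sin φ sin δ + cos φ cos δ cos H = (-0.0680)(-0.3486) + (0.9977)(0.9373)(0.6157) = 0.5995.
Air mass m = 1/cos θ_z = 1/0.5995 = 1.668; τ^m = 0.67^1.668 = 0.5127.
Surface direct beam = 1362 × 0.5995 × 0.5127 = 418.63 W/m².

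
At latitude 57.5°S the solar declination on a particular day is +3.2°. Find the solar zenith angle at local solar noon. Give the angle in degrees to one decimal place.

At local solar noon the hour angle is zero, so the zenith angle is |φ − δ| = |-57.5° − (3.2°)| = 60.7°.

60.7°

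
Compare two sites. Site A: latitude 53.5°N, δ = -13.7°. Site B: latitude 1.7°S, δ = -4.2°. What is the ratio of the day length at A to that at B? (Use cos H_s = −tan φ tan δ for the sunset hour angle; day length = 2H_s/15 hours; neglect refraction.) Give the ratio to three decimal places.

0.785

A: H_s = arccos(−tan 53.5° · tan -13.7°) = 70.77°, so 2H_s/15 = 9.4360 h.
B: H_s = arccos(−tan -1.7° · tan -4.2°) = 90.12°, so 2H_s/15 = 12.0160 h.
Ratio A/B = 9.4360 / 12.0160 = 0.7853.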